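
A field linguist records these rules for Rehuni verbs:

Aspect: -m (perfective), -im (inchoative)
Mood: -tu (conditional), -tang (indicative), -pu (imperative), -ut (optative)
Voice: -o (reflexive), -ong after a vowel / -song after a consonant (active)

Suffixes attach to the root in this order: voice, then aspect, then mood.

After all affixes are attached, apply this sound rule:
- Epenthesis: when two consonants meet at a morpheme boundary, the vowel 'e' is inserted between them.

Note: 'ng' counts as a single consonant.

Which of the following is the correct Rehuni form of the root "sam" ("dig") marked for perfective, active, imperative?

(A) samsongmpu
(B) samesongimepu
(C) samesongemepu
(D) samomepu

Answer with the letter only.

C

Attach voice active -song (after consonant 'm') → samsong.
Attach aspect perfective -m → samsongm.
Attach mood imperative -pu → samsongmpu.
Apply epenthesis: samsongmpu → samesongemepu.
So the correct form is samesongemepu, option (C).
(D) samomepu is wrong: it uses reflexive instead of active for voice.
(A) samsongmpu is wrong: it fails to apply the sound rule(s).
(B) samesongimepu is wrong: it uses inchoative instead of perfective for aspect.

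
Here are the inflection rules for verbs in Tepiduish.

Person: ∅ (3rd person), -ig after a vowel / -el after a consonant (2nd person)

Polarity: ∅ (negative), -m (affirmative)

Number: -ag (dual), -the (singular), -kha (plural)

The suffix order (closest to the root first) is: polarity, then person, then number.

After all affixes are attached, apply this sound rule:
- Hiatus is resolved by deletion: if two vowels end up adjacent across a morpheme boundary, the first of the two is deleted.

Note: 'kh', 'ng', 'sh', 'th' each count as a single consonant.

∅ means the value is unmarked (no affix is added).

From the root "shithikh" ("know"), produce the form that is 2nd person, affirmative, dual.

shithikhmelag

Attach polarity affirmative -m → shithikhm.
Attach person 2nd person -el (after consonant 'm') → shithikhmel.
Attach number dual -ag → shithikhmelag.
Vowel deletion: no change.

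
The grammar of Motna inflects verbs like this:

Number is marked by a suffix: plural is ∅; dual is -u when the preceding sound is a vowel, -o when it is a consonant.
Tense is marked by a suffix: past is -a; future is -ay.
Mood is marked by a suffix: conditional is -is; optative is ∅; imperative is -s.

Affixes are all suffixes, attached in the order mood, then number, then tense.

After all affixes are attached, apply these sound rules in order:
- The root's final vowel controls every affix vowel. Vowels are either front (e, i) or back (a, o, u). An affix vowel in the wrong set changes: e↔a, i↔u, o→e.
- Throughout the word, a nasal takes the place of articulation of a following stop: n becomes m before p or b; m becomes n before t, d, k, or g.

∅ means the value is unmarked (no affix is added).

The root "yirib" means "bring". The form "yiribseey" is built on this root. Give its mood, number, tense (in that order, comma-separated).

imperative, dual, future

Segment: yirib-s-o-ay.
mood: -s → imperative.
number: -u/o → dual.
tense: -ay → future.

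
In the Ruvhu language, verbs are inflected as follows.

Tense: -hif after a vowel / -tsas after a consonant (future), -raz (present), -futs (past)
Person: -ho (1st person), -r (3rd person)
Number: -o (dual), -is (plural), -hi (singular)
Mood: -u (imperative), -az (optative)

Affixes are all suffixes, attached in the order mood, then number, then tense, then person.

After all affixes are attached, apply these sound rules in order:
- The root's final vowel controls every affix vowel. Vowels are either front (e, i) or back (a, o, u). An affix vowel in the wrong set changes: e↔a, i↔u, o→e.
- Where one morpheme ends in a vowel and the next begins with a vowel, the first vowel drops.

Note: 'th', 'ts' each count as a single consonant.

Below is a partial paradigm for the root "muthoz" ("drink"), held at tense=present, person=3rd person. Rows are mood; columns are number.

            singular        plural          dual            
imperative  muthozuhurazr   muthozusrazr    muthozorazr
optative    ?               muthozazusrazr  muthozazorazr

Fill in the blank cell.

Attach mood optative -az → muthozaz.
Attach number singular -hi → muthozazhi.
Attach tense present -raz → muthozazhiraz.
Attach person 3rd person -r → muthozazhirazr.
Apply vowel harmony: muthozazhirazr → muthozazhurazr.
Vowel deletion: no change.

muthozazhurazr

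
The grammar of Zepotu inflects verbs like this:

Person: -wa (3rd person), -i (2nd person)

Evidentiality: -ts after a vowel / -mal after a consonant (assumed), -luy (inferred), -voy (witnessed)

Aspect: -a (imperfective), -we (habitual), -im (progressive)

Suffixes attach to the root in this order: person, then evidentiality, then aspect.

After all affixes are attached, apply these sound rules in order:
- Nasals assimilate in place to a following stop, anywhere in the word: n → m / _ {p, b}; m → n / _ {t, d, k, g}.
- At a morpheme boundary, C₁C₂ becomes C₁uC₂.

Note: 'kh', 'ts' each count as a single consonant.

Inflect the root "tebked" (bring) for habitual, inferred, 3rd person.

tebkeduwaluyuwe

Attach person 3rd person -wa → tebkedwa.
Attach evidentiality inferred -luy → tebkedwaluy.
Attach aspect habitual -we → tebkedwaluywe.
Nasal assimilation: no change.
Apply epenthesis: tebkedwaluywe → tebkeduwaluyuwe.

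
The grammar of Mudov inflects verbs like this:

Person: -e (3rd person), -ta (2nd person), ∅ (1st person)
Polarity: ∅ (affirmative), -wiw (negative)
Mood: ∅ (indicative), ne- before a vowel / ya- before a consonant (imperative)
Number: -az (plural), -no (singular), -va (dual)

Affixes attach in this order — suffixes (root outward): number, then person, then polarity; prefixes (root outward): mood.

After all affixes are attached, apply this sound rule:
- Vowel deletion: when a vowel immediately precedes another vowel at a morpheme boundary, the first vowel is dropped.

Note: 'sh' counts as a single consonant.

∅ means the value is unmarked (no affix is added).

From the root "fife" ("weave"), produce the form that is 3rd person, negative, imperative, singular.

Attach mood imperative ya- (before consonant 'f') → yafife.
Attach number singular -no → yafifeno.
Attach person 3rd person -e → yafifenoe.
Attach polarity negative -wiw → yafifenoewiw.
Apply vowel deletion: yafifenoewiw → yafifenewiw.

yafifenewiw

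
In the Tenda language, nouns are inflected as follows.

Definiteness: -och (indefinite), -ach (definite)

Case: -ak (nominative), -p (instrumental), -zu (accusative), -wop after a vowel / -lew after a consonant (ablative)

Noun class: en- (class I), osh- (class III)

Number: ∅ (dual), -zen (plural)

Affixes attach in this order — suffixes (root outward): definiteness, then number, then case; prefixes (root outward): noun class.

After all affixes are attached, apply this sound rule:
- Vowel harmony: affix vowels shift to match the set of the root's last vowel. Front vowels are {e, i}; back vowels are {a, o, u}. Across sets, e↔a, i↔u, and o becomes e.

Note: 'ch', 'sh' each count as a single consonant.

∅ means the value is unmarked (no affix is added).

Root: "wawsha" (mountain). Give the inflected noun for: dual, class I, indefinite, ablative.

anwawshaochlaw

Attach definiteness indefinite -och → wawshaoch.
number = dual: zero marking, form stays wawshaoch.
Attach case ablative -lew (after consonant 'ch') → wawshaochlew.
Attach noun class class I en- → enwawshaochlew.
Apply vowel harmony: enwawshaochlew → anwawshaochlaw.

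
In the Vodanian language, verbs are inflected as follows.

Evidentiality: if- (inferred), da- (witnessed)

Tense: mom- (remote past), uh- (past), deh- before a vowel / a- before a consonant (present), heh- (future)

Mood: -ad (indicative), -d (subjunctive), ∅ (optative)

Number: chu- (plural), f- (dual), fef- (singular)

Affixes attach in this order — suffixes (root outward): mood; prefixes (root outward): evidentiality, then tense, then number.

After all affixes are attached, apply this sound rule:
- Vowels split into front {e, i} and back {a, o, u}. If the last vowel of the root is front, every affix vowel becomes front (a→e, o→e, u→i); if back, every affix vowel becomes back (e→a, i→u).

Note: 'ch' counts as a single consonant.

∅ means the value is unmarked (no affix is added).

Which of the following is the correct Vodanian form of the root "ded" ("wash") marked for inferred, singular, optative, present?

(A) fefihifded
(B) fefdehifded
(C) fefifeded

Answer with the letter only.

B

Attach evidentiality inferred if- → ifded.
Attach tense present deh- (before vowel 'i') → dehifded.
mood = optative: zero marking, form stays dehifded.
Attach number singular fef- → fefdehifded.
Vowel harmony: no change.
So the correct form is fefdehifded, option (B).
(A) fefihifded is wrong: it uses past instead of present for tense.
(C) fefifeded is wrong: it has the affixes in the wrong order.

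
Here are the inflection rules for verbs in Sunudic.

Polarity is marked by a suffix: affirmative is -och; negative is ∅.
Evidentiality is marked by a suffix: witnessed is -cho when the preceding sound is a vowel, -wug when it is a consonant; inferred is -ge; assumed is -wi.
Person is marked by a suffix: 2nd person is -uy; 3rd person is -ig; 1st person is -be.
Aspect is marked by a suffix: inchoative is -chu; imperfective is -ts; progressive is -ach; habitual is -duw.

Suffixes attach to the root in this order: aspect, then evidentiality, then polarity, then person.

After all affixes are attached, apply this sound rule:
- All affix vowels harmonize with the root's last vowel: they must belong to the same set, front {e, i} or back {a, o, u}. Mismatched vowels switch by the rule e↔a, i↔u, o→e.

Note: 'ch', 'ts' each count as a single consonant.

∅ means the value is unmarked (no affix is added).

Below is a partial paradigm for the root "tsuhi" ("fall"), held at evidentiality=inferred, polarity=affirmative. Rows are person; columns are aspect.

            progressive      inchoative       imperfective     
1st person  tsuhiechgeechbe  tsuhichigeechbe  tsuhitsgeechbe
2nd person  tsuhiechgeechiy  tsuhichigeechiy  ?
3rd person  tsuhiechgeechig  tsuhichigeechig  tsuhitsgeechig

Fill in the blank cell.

Attach aspect imperfective -ts → tsuhits.
Attach evidentiality inferred -ge → tsuhitsge.
Attach polarity affirmative -och → tsuhitsgeoch.
Attach person 2nd person -uy → tsuhitsgeochuy.
Apply vowel harmony: tsuhitsgeochuy → tsuhitsgeechiy.

tsuhitsgeechiy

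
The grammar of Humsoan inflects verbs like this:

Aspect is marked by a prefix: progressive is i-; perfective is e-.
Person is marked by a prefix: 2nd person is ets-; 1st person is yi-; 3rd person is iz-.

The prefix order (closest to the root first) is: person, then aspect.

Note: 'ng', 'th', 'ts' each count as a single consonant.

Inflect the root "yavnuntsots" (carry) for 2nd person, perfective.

eetsyavnuntsots

Attach person 2nd person ets- → etsyavnuntsots.
Attach aspect perfective e- → eetsyavnuntsots.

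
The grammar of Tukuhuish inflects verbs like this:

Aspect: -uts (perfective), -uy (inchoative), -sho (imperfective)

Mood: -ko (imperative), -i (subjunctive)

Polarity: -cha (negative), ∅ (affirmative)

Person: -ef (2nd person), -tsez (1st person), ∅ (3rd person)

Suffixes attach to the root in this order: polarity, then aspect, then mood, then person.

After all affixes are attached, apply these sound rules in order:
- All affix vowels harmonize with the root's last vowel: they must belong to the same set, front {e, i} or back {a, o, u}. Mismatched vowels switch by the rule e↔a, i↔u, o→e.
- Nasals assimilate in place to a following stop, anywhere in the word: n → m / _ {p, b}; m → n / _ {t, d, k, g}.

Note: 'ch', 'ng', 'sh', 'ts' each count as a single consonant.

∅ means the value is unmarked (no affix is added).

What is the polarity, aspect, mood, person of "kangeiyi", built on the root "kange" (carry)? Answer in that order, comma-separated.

affirmative, inchoative, subjunctive, 3rd person

Segment: kange-uy-i.
polarity: ∅ → affirmative.
aspect: -uy → inchoative.
mood: -i → subjunctive.
person: ∅ → 3rd person.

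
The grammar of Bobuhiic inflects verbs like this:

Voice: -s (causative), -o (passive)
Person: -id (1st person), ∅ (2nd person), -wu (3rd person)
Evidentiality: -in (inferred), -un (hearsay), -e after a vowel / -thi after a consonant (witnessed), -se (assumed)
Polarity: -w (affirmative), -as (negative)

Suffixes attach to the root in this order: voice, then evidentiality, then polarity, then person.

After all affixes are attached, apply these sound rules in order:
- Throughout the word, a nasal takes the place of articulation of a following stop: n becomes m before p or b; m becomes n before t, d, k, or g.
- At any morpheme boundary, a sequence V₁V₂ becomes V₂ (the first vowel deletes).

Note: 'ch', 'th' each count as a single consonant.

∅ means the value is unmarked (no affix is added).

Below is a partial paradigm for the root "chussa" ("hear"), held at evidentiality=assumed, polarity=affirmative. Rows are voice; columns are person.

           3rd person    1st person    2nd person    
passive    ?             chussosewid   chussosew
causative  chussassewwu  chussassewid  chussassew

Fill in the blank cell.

chussosewwu

Attach voice passive -o → chussao.
Attach evidentiality assumed -se → chussaose.
Attach polarity affirmative -w → chussaosew.
Attach person 3rd person -wu → chussaosewwu.
Nasal assimilation: no change.
Apply vowel deletion: chussaosewwu → chussosewwu.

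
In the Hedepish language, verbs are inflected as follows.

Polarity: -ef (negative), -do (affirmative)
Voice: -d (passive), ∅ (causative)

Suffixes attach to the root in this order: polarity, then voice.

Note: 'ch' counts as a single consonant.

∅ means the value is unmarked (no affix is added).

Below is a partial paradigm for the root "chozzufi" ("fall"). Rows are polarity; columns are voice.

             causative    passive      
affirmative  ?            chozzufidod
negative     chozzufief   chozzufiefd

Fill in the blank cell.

chozzufido

Attach polarity affirmative -do → chozzufido.
voice = causative: zero marking, form stays chozzufido.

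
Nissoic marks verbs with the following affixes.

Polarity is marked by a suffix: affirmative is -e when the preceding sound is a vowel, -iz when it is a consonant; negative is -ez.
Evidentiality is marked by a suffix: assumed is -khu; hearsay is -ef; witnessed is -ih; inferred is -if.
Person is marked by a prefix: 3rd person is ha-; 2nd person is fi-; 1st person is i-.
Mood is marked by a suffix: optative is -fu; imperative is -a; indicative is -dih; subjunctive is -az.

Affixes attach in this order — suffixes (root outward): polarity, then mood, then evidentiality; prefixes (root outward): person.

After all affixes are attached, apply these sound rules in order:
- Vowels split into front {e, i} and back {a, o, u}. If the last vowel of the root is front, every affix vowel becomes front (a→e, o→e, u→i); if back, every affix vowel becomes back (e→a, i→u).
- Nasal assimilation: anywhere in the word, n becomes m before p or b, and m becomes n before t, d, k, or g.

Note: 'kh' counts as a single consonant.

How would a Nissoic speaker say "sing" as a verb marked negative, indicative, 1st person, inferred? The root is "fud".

ufudazduhuf

Attach polarity negative -ez → fudez.
Attach person 1st person i- → ifudez.
Attach mood indicative -dih → ifudezdih.
Attach evidentiality inferred -if → ifudezdihif.
Apply vowel harmony: ifudezdihif → ufudazduhuf.
Nasal assimilation: no change.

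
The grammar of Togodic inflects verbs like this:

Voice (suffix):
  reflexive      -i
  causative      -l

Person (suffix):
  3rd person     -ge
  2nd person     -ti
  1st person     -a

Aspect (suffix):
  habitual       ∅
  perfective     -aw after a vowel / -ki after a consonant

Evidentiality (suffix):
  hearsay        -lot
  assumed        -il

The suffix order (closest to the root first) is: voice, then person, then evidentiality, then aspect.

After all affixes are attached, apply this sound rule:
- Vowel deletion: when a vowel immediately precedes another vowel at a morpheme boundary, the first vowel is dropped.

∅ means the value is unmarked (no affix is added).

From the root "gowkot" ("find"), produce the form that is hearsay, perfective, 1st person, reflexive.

Attach voice reflexive -i → gowkoti.
Attach person 1st person -a → gowkotia.
Attach evidentiality hearsay -lot → gowkotialot.
Attach aspect perfective -ki (after consonant 't') → gowkotialotki.
Apply vowel deletion: gowkotialotki → gowkotalotki.

gowkotalotki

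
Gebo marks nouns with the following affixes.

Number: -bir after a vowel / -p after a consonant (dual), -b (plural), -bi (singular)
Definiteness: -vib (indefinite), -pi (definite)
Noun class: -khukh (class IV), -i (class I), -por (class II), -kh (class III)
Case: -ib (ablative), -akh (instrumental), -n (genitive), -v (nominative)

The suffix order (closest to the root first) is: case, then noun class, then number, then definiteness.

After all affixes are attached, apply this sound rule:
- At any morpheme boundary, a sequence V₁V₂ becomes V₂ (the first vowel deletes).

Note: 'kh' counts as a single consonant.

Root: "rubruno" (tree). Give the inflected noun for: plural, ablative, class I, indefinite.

Attach case ablative -ib → rubrunoib.
Attach noun class class I -i → rubrunoibi.
Attach number plural -b → rubrunoibib.
Attach definiteness indefinite -vib → rubrunoibibvib.
Apply vowel deletion: rubrunoibibvib → rubrunibibvib.

rubrunibibvib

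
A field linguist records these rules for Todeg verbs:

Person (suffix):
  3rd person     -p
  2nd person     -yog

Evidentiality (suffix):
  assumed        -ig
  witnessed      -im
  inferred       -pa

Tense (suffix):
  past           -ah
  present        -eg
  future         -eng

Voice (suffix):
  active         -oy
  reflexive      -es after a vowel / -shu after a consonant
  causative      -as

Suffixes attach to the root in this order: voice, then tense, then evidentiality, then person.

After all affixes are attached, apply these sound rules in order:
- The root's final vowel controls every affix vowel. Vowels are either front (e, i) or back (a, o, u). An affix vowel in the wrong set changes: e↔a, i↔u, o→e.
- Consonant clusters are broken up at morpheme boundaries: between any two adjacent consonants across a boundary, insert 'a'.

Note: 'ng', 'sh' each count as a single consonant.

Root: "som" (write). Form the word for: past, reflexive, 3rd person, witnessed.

somashuahumap

Attach voice reflexive -shu (after consonant 'm') → somshu.
Attach tense past -ah → somshuah.
Attach evidentiality witnessed -im → somshuahim.
Attach person 3rd person -p → somshuahimp.
Apply vowel harmony: somshuahimp → somshuahump.
Apply epenthesis: somshuahump → somashuahumap.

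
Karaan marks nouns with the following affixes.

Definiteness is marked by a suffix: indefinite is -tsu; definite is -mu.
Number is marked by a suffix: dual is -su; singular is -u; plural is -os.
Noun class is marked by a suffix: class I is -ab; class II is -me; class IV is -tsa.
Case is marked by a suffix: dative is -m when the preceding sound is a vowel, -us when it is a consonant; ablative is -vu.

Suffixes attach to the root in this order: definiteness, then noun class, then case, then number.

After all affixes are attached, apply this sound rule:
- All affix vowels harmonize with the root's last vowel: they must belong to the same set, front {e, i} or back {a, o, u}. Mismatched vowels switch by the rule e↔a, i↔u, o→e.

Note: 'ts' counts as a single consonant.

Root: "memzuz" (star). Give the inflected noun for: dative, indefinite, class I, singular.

Attach definiteness indefinite -tsu → memzuztsu.
Attach noun class class I -ab → memzuztsuab.
Attach case dative -us (after consonant 'b') → memzuztsuabus.
Attach number singular -u → memzuztsuabusu.
Vowel harmony: no change.

memzuztsuabusu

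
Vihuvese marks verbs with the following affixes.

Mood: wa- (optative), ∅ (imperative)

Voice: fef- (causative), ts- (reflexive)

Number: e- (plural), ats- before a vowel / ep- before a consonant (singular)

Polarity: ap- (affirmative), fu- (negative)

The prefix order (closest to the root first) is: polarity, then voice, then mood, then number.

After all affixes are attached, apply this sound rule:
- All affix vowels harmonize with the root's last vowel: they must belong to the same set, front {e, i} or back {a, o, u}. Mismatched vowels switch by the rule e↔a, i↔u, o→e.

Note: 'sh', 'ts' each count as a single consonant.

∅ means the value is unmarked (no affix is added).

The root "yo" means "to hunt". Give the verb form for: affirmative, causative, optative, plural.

Attach polarity affirmative ap- → apyo.
Attach voice causative fef- → fefapyo.
Attach mood optative wa- → wafefapyo.
Attach number plural e- → ewafefapyo.
Apply vowel harmony: ewafefapyo → awafafapyo.

awafafapyo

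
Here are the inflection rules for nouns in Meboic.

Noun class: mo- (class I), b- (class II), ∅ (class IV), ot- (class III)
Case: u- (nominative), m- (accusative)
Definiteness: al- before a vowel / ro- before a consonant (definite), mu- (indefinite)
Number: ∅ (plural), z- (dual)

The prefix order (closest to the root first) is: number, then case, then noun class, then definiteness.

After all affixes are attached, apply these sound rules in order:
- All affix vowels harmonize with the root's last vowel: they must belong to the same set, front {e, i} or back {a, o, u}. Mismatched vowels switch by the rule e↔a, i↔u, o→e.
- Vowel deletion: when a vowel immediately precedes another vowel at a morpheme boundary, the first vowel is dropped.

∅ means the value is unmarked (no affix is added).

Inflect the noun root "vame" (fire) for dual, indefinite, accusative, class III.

Attach number dual z- → zvame.
Attach case accusative m- → mzvame.
Attach noun class class III ot- → otmzvame.
Attach definiteness indefinite mu- → muotmzvame.
Apply vowel harmony: muotmzvame → mietmzvame.
Apply vowel deletion: mietmzvame → metmzvame.

metmzvame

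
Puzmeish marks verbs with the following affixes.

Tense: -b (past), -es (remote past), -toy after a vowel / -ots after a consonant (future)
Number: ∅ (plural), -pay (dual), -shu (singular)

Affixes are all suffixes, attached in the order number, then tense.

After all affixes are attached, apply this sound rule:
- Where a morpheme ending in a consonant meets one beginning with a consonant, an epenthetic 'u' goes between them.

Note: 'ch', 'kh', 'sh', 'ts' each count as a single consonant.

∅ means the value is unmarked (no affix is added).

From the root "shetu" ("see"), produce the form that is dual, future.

shetupayots

Attach number dual -pay → shetupay.
Attach tense future -ots (after consonant 'y') → shetupayots.
Epenthesis: no change.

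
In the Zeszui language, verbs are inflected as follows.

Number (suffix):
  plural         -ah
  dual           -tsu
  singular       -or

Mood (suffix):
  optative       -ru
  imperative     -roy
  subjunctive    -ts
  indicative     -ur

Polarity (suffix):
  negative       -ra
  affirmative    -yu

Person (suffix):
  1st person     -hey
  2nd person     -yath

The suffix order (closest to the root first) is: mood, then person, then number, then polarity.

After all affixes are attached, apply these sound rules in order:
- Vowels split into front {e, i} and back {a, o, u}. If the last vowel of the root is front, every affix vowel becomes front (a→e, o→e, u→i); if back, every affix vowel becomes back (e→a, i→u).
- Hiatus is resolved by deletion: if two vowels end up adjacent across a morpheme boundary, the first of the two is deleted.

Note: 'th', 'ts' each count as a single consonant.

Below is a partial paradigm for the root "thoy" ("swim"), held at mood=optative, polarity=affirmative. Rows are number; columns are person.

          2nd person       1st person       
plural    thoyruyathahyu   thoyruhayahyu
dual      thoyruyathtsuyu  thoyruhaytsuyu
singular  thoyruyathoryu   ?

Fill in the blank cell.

thoyruhayoryu

Attach mood optative -ru → thoyru.
Attach person 1st person -hey → thoyruhey.
Attach number singular -or → thoyruheyor.
Attach polarity affirmative -yu → thoyruheyoryu.
Apply vowel harmony: thoyruheyoryu → thoyruhayoryu.
Vowel deletion: no change.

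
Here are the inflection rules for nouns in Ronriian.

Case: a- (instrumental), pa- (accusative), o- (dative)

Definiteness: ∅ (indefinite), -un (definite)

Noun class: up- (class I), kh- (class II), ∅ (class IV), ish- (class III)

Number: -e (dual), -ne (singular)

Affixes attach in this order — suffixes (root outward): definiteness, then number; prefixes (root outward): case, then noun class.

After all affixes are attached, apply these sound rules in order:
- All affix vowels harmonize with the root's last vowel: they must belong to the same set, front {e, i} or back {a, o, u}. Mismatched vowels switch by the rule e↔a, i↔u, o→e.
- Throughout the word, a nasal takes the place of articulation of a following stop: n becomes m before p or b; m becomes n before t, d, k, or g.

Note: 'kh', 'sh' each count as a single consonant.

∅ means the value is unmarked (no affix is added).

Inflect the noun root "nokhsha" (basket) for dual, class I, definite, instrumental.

upanokhshauna

Attach case instrumental a- → anokhsha.
Attach definiteness definite -un → anokhshaun.
Attach number dual -e → anokhshaune.
Attach noun class class I up- → upanokhshaune.
Apply vowel harmony: upanokhshaune → upanokhshauna.
Nasal assimilation: no change.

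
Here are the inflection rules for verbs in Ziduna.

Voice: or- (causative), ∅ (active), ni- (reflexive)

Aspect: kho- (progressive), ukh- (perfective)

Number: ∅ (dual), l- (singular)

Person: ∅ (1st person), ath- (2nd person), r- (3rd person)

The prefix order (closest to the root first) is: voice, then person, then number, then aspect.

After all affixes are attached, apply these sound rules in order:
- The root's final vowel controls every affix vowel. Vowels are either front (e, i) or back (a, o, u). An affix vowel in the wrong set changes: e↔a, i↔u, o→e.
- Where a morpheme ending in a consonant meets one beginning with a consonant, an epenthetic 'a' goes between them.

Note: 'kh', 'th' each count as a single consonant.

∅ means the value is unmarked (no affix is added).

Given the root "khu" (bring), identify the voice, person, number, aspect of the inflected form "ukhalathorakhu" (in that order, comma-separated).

causative, 2nd person, singular, perfective

Segment: ukh-l-ath-or-khu.
voice: or- → causative.
person: ath- → 2nd person.
number: l- → singular.
aspect: ukh- → perfective.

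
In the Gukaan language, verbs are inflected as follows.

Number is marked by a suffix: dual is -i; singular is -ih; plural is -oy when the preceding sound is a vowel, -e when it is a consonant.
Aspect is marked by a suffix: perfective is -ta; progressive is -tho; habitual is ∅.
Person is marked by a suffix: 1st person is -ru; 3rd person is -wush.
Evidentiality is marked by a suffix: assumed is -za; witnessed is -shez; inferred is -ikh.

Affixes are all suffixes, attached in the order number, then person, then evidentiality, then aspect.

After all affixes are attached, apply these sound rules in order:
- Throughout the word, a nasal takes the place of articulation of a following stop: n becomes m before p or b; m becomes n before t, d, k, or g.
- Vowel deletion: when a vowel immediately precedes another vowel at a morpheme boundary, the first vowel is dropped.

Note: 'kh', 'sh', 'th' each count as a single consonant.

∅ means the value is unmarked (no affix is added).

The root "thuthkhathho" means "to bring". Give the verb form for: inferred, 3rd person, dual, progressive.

Attach number dual -i → thuthkhathhoi.
Attach person 3rd person -wush → thuthkhathhoiwush.
Attach evidentiality inferred -ikh → thuthkhathhoiwushikh.
Attach aspect progressive -tho → thuthkhathhoiwushikhtho.
Nasal assimilation: no change.
Apply vowel deletion: thuthkhathhoiwushikhtho → thuthkhathhiwushikhtho.

thuthkhathhiwushikhtho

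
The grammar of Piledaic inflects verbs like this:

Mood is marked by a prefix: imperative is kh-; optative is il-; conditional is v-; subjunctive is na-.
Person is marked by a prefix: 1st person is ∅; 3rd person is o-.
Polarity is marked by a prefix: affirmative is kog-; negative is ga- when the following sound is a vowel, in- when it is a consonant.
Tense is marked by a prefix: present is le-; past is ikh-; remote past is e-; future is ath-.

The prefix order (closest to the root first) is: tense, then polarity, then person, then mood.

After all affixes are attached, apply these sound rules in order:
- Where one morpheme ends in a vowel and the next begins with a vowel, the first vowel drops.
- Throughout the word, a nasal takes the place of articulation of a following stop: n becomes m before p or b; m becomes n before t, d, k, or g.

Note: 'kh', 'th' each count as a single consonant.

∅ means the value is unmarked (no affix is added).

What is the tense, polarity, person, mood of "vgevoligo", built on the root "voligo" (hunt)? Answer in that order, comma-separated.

Segment: v-ga-e-voligo.
tense: e- → remote past.
polarity: ga/in- → negative.
person: ∅ → 1st person.
mood: v- → conditional.

remote past, negative, 1st person, conditional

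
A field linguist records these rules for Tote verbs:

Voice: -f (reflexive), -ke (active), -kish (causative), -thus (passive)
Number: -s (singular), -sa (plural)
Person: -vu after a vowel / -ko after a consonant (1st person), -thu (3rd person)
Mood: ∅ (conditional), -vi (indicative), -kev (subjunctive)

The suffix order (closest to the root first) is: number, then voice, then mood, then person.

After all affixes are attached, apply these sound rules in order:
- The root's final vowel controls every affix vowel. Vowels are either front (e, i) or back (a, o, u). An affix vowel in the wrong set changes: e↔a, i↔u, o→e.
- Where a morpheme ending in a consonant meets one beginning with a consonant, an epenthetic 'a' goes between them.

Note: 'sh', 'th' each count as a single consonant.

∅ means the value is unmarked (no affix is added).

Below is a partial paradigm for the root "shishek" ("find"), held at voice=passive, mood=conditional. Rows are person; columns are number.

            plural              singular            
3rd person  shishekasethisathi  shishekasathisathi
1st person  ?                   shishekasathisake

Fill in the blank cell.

Attach number plural -sa → shisheksa.
Attach voice passive -thus → shisheksathus.
mood = conditional: zero marking, form stays shisheksathus.
Attach person 1st person -ko (after consonant 's') → shisheksathusko.
Apply vowel harmony: shisheksathusko → shisheksethiske.
Apply epenthesis: shisheksethiske → shishekasethisake.

shishekasethisake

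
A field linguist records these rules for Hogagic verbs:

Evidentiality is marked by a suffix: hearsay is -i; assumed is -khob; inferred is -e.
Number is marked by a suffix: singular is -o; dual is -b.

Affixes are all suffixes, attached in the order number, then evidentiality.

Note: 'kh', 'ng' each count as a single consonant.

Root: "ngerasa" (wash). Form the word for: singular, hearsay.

Attach number singular -o → ngerasao.
Attach evidentiality hearsay -i → ngerasaoi.

ngerasaoi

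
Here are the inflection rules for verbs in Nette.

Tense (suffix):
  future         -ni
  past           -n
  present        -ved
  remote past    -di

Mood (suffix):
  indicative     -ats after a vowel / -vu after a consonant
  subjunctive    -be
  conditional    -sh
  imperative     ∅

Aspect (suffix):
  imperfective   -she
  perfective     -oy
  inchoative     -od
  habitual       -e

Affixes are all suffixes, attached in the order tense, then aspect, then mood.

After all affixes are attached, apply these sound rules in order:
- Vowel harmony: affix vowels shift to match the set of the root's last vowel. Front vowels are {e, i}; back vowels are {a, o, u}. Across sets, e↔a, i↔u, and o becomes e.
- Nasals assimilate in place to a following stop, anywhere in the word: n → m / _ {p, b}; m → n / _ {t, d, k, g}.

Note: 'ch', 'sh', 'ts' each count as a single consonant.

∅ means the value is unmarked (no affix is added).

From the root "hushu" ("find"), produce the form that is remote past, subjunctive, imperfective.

Attach tense remote past -di → hushudi.
Attach aspect imperfective -she → hushudishe.
Attach mood subjunctive -be → hushudishebe.
Apply vowel harmony: hushudishebe → hushudushaba.
Nasal assimilation: no change.

hushudushaba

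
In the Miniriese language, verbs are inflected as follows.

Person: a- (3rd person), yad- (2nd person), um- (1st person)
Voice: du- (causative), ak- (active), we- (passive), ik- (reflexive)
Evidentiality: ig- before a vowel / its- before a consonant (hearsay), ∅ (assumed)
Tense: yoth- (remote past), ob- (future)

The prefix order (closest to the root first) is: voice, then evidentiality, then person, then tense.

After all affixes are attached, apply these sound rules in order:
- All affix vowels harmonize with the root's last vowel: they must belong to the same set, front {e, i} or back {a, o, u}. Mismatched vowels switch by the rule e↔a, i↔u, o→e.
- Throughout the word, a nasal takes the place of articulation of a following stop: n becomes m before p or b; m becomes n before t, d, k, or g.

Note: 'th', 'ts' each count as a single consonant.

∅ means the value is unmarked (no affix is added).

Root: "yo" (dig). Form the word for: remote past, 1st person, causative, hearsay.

yothumutsduyo

Attach voice causative du- → duyo.
Attach evidentiality hearsay its- (before consonant 'd') → itsduyo.
Attach person 1st person um- → umitsduyo.
Attach tense remote past yoth- → yothumitsduyo.
Apply vowel harmony: yothumitsduyo → yothumutsduyo.
Nasal assimilation: no change.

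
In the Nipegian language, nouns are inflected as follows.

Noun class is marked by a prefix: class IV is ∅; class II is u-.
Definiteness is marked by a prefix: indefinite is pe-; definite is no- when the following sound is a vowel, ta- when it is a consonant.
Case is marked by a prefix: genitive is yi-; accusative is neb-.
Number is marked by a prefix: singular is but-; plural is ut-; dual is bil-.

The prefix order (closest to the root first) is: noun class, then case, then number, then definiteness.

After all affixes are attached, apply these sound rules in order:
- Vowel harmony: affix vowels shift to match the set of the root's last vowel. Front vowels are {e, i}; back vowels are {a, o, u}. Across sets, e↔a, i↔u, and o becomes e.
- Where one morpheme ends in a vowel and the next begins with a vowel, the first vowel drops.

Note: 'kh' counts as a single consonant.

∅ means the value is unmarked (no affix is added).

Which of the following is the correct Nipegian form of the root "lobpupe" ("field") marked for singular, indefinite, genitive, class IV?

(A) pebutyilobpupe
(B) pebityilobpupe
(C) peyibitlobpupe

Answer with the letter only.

noun class = class IV: zero marking, form stays lobpupe.
Attach case genitive yi- → yilobpupe.
Attach number singular but- → butyilobpupe.
Attach definiteness indefinite pe- → pebutyilobpupe.
Apply vowel harmony: pebutyilobpupe → pebityilobpupe.
Vowel deletion: no change.
So the correct form is pebityilobpupe, option (B).
(C) peyibitlobpupe is wrong: it has the affixes in the wrong order.
(A) pebutyilobpupe is wrong: it fails to apply the sound rule(s).

B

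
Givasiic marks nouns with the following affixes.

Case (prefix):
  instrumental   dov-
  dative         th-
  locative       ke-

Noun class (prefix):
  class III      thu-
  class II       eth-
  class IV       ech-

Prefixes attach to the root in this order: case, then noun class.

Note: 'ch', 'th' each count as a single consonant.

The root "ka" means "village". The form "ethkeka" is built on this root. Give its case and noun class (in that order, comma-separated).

locative, class II

Segment: eth-ke-ka.
case: ke- → locative.
noun class: eth- → class II.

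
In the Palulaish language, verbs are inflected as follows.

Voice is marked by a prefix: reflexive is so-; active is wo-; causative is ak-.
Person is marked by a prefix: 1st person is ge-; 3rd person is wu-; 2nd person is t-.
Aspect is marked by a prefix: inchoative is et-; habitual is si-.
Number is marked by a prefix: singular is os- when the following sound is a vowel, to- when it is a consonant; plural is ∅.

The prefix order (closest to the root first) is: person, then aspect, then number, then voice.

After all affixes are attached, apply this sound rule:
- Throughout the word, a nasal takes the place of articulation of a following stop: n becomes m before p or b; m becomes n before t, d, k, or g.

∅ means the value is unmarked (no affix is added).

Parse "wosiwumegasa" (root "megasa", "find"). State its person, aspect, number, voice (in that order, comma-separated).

Segment: wo-si-wu-megasa.
person: wu- → 3rd person.
aspect: si- → habitual.
number: ∅ → plural.
voice: wo- → active.

3rd person, habitual, plural, active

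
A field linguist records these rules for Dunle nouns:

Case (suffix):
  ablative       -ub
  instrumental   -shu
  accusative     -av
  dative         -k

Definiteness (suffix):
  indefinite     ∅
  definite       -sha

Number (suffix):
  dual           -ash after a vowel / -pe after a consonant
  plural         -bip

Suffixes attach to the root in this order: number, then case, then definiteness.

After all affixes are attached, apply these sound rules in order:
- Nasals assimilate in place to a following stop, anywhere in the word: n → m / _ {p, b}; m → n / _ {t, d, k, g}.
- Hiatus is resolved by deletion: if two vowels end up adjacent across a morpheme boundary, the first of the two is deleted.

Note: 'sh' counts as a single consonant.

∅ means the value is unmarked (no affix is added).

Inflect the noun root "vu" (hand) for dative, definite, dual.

vashksha

Attach number dual -ash (after vowel 'u') → vuash.
Attach case dative -k → vuashk.
Attach definiteness definite -sha → vuashksha.
Nasal assimilation: no change.
Apply vowel deletion: vuashksha → vashksha.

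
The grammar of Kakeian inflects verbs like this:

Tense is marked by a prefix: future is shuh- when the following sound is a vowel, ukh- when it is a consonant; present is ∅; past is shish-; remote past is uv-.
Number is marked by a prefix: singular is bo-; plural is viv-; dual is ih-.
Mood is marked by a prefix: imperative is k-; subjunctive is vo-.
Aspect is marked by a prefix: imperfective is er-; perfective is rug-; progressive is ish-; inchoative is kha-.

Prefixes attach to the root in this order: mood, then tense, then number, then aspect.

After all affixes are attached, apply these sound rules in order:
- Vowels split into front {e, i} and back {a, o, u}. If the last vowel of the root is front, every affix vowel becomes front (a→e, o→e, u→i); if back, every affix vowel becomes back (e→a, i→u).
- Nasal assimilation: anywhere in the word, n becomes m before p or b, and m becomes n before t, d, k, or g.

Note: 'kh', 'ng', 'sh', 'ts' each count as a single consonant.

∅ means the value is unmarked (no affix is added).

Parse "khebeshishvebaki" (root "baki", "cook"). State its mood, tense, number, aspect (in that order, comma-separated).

Segment: kha-bo-shish-vo-baki.
mood: vo- → subjunctive.
tense: shish- → past.
number: bo- → singular.
aspect: kha- → inchoative.

subjunctive, past, singular, inchoative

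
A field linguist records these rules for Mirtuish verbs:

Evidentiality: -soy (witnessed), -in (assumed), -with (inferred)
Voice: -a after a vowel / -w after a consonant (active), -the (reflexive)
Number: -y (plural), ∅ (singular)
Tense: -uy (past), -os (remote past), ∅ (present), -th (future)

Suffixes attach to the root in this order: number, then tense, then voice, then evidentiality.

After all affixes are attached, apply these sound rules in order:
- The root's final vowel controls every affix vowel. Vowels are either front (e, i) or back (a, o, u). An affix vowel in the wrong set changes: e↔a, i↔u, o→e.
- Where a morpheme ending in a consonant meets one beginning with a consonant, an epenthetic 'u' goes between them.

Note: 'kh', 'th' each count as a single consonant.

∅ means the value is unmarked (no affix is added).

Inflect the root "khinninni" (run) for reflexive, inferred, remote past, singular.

number = singular: zero marking, form stays khinninni.
Attach tense remote past -os → khinninnios.
Attach voice reflexive -the → khinninniosthe.
Attach evidentiality inferred -with → khinninniosthewith.
Apply vowel harmony: khinninniosthewith → khinninniesthewith.
Apply epenthesis: khinninniesthewith → khinninniesuthewith.

khinninniesuthewith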